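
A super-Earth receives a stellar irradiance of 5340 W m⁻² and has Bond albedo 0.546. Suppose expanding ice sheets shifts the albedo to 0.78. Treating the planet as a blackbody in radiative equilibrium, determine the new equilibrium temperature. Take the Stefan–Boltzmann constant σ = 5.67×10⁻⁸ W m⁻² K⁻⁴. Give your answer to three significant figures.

T₂ = [S(1−α₂)/(4σ)]^(1/4) = [5340·0.22/(4σ)]^(1/4) = 268.3 K.

268 kelvin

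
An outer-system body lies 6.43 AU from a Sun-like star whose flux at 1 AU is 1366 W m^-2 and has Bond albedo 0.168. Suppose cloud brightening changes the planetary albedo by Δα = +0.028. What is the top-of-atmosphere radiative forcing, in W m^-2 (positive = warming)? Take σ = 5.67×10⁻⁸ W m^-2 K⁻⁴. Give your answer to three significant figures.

By the inverse-square law, S = 1366/6.43² = 33.04 W m^-2.
TOA radiative forcing: ΔF = −S·Δα/4 = −33.04·(+0.028)/4 = -0.2313 W m^-2.

-0.231 W m^-2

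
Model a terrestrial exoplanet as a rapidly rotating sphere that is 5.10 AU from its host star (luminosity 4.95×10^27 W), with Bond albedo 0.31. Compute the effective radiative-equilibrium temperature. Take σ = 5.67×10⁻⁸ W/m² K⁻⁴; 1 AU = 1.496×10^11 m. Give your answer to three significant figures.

d = 5.10 × 1.496×10^11 m = 7.630×10^11 m.
Flux at the orbit: S = L/(4πd²) = 4.95×10^27/(4π·(7.63×10^11)²) = 676.7 W/m².
Averaging over the sphere, the absorbed flux is S(1−α)/4 = 116.7 W/m².
In equilibrium σT⁴ equals this, so T = 213.0 K.

213 K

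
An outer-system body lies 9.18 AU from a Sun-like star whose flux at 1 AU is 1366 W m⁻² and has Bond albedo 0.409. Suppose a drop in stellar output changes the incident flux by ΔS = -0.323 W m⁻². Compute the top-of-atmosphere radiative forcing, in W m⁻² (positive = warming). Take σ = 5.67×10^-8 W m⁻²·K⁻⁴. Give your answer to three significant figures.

Irradiance scales as 1/d², so S = 1366 W m⁻² × (1/9.18)² = 16.21 W m⁻².
ΔF = Δ[S(1−α)]/4 = (1−0.409)·-0.323/4 = -0.04772 W m⁻².

-0.0477 W m⁻²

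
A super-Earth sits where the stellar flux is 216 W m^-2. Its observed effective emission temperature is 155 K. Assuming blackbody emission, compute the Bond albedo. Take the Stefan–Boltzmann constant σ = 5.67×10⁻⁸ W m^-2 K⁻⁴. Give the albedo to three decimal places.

0.394

Energy balance: S(1−α)/4 = σT⁴, so 1−α = 4σT⁴/S.
4σT⁴ = 4·5.67×10⁻⁸·(155)⁴ = 130.9 W m^-2.
1−α = 130.9/216.0 = 0.6061, so α = 0.3939.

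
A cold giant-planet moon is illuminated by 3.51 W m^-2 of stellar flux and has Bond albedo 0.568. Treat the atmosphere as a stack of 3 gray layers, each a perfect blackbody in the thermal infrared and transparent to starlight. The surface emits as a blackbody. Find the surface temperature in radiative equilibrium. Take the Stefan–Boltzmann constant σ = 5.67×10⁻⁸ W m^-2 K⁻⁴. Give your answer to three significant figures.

Top-of-atmosphere balance: σT_e⁴ = S(1−α)/4 = 0.3791 W m^-2 → T_e = 50.85 K.
For an N-layer opaque stack, T_s⁴ = (N+1)T_e⁴, hence T_s = (4)^(1/4)×50.85 K = 71.91 K.

71.9 kelvin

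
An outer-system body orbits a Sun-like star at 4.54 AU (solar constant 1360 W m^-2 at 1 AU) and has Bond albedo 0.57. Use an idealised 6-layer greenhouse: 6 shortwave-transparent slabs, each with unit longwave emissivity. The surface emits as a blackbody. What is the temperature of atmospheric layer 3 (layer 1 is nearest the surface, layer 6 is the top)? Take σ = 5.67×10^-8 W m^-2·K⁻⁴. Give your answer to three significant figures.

150 K

Irradiance scales as 1/d², so S = 1360 W m^-2 × (1/4.54)² = 65.98 W m^-2.
Top-of-atmosphere balance: σT_e⁴ = S(1−α)/4 = 7.093 W m^-2 → T_e = 105.8 K.
In the N-layer model, layer k (counted from the surface) has T_k = (N+1−k)^(1/4)·T_e.
T_3 = (4)^(1/4)·105.8 = 149.6 K.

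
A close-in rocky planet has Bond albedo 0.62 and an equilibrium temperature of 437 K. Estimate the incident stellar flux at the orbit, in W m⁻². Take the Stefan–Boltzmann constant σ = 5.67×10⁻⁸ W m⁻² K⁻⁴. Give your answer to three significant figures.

21800 W m⁻²

From S(1−α)/4 = σT⁴: S = 4σT⁴/(1−α).
σT⁴ = 5.67×10⁻⁸·(437)⁴ = 2068 W m⁻².
So S = 4×2068/(1−0.62) = 21770 W m⁻².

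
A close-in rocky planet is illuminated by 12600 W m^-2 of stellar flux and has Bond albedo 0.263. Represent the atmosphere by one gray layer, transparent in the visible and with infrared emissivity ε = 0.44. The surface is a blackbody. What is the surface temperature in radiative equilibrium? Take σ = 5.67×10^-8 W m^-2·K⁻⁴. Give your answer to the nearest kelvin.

479 K

At the top of the atmosphere, σT_e⁴ = S(1−α)/4 = 2322 W m^-2, giving T_e = 449.8 K.
The surface balance (absorbed SW + ε·downward IR = σT_s⁴) with T_a⁴ = T_s⁴/2 reduces to T_s = T_e·[2/(2−ε)]^¼ = 478.7 K.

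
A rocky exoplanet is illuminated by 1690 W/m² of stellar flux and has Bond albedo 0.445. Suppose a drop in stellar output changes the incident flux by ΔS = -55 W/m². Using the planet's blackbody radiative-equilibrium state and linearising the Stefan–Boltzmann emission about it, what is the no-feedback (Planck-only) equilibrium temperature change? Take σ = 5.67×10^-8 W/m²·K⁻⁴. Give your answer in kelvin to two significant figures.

The baseline emission temperature is T_e = 253.6 K.
Only a fraction (1−α) is absorbed and it's spread over 4πR², so ΔF = (1−α)ΔS/4 = -7.631 W/m².
Linearising σT⁴ gives d(σT⁴)/dT = 4σT_e³ = 3.699 W/m² per K.
Hence the no-feedback warming is ΔF/(4σT_e³) = -2.06 K.

-2.1 kelvin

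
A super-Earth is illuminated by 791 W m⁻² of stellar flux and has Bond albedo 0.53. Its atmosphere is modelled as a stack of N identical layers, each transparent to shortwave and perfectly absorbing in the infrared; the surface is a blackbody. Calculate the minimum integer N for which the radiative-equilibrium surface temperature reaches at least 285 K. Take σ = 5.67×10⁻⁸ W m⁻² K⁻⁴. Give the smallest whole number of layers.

4

The effective emission temperature is T_e = [S(1−α)/(4σ)]^¼ = 201.2 K.
Since T_s⁴ = (N+1)T_e⁴, we need N ≥ (T_s/T_e)⁴ − 1 = 3.025.
Rounding up, N = 4.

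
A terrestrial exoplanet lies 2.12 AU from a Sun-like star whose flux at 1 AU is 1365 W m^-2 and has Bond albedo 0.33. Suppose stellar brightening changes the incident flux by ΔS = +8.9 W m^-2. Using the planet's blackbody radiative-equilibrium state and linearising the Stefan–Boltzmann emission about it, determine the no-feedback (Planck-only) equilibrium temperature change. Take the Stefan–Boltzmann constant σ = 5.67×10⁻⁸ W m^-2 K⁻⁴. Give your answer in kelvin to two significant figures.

By the inverse-square law, S = 1365/2.12² = 303.7 W m^-2.
Unperturbed T_e = [303.7·(1−0.33)/(4σ)]^¼ = 173.1 K.
TOA radiative forcing: ΔF = (1−α)ΔS/4 = 0.67·(+8.9)/4 = 1.491 W m^-2.
The Planck feedback parameter is 4σT_e³ = 1.176 W m^-2/K.
So ΔT₀ = 1.491/1.176 = 1.27 K.

1.3 K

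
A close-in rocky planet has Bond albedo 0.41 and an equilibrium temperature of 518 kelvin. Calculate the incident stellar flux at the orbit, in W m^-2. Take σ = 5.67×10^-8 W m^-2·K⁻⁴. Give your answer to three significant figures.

From S(1−α)/4 = σT⁴: S = 4σT⁴/(1−α).
The emitted flux is σT⁴ = 4082 W m^-2.
S = 4·4082/0.59 = 27680 W m^-2.

27700 W m^-2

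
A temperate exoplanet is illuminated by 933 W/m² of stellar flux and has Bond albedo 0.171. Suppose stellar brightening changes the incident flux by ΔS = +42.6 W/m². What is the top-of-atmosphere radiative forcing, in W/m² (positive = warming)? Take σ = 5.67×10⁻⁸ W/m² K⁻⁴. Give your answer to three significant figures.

8.83 W/m²

TOA radiative forcing: ΔF = (1−α)ΔS/4 = 0.829·(+42.6)/4 = 8.829 W/m².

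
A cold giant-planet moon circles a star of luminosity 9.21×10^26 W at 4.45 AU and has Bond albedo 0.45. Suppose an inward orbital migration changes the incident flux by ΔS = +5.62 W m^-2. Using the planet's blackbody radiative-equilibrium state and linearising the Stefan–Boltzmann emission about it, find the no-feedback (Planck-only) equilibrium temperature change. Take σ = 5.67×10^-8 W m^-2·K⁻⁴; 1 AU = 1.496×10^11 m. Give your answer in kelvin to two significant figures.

1.2 K

Orbital distance: d = 4.45 AU = 6.657×10^11 m.
Spreading L over a sphere of radius d: S = 9.21×10^26/(4π·6.66×10^11²) = 165.4 W m^-2.
The baseline emission temperature is T_e = 141.5 K.
ΔF = Δ[S(1−α)]/4 = (1−0.45)·+5.62/4 = 0.7728 W m^-2.
Linearising σT⁴ gives d(σT⁴)/dT = 4σT_e³ = 0.6427 W m^-2 per K.
ΔT₀ = ΔF/λ_P = 0.7728/0.6427 = 1.20 K.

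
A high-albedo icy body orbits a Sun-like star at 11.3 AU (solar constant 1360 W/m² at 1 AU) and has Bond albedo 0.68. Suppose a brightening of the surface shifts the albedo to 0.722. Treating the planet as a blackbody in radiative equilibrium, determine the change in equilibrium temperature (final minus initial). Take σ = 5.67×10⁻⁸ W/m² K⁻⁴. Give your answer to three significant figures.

-2.15 K

By the inverse-square law, S = 1360/11.3² = 10.65 W/m².
Initial: T₁ = [S(1−0.68)/(4σ)]^(1/4) = 62.26 K.
After:  T₂ = [10.65·0.278/(4σ)]^(1/4) = 60.11 K.
Change: 60.11 − 62.26 = -2.152 K.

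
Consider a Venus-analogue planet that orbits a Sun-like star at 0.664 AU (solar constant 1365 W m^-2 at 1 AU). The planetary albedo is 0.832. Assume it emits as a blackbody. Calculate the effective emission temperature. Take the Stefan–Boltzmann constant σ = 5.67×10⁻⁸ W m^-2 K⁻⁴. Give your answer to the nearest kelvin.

By the inverse-square law, S = 1365/0.664² = 3096 W m^-2.
Averaging over the sphere, the absorbed flux is S(1−α)/4 = 130.0 W m^-2.
In equilibrium σT⁴ equals this, so T = 218.8 K.

219 K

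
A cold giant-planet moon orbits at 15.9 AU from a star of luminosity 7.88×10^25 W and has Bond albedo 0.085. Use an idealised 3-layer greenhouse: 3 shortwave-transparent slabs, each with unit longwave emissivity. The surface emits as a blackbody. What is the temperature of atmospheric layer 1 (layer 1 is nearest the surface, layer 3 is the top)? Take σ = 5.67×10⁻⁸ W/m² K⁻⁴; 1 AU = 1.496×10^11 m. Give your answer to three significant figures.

60.5 K

Orbital distance: d = 15.9 AU = 2.379×10^12 m.
S = L/(4πd²) = 1.108 W/m².
OLR = S(1−α)/4 = 0.2535 W/m²; the top layer radiates at T_e = 45.98 K.
Each opaque layer satisfies 2T_j⁴ = T_{j−1}⁴ + T_{j+1}⁴, giving T_k⁴ = (N+1−k)T_e⁴.
With k = 1: T_1 = (3+1−1)^¼·45.98 K = 60.52 K.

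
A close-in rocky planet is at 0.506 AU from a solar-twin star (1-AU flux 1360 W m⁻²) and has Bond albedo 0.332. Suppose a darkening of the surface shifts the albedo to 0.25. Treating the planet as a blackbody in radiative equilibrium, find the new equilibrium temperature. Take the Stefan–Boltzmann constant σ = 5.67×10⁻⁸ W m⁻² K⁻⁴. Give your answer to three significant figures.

Flux at the orbit: S = 1360/(0.506)² = 5312 W m⁻².
New equilibrium: T₂ = [(1−0.25)·5312/(4σ)]^(1/4) = 364.1 K.

364 kelvin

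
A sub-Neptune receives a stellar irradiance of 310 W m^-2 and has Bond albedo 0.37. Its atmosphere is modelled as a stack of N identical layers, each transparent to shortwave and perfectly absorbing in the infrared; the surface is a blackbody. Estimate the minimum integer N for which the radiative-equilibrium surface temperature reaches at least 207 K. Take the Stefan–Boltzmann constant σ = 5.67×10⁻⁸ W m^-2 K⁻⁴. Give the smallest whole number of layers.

2

OLR = S(1−α)/4 = 48.83 W m^-2; the top layer radiates at T_e = 171.3 K.
T_s = (N+1)^(1/4)·T_e ≥ 207 K requires N+1 ≥ (T_s/T_e)⁴ = (207/171.3)⁴ = 2.132.
Rounding up, N = 2.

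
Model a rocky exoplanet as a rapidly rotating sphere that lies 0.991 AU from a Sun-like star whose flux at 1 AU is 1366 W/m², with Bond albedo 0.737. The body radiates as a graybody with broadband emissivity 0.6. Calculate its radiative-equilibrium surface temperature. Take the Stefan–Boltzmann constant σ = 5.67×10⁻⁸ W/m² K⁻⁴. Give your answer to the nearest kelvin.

228 K

Flux at the orbit: S = 1366/(0.991)² = 1391 W/m².
Absorbed flux (global mean): S(1−α)/4 = 1391·0.263/4 = 91.45 W/m².
Radiative balance εσT⁴ = 91.45 gives T = [91.45/(0.6·σ)]^(1/4) = 227.7 K.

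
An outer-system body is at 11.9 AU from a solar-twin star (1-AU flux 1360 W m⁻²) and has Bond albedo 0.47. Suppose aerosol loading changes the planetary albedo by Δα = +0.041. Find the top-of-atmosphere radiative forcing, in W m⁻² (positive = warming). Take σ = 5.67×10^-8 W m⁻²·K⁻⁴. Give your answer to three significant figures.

-0.0984 W m⁻²

Irradiance scales as 1/d², so S = 1360 W m⁻² × (1/11.9)² = 9.604 W m⁻².
ΔF = −(S/4)Δα = −(9.604/4)×(+0.041) = -0.09844 W m⁻².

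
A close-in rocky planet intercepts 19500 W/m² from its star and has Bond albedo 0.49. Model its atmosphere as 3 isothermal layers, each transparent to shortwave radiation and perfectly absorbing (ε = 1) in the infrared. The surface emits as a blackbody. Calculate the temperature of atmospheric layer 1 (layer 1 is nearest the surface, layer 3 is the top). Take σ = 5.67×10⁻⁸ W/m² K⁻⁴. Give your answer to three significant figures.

602 K

The effective emission temperature is T_e = [S(1−α)/(4σ)]^¼ = 457.6 K.
Each opaque layer satisfies 2T_j⁴ = T_{j−1}⁴ + T_{j+1}⁴, giving T_k⁴ = (N+1−k)T_e⁴.
With k = 1: T_1 = (3+1−1)^¼·457.6 K = 602.2 K.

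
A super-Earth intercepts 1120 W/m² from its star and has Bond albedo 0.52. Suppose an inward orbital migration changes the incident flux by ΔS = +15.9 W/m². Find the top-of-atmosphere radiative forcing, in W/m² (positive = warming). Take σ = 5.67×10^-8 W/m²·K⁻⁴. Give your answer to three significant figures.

1.91 W/m²

Only a fraction (1−α) is absorbed and it's spread over 4πR², so ΔF = (1−α)ΔS/4 = 1.908 W/m².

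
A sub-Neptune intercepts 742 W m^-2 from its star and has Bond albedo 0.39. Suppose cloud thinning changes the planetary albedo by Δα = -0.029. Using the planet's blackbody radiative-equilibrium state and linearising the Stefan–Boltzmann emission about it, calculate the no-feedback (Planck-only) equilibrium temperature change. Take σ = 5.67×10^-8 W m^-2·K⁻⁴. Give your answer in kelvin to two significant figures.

2.5 K

Unperturbed T_e = [742.0·(1−0.39)/(4σ)]^¼ = 211.4 K.
ΔF = −(S/4)Δα = −(742.0/4)×(-0.029) = 5.380 W m^-2.
Linearising σT⁴ gives d(σT⁴)/dT = 4σT_e³ = 2.141 W m^-2 per K.
Hence the no-feedback warming is ΔF/(4σT_e³) = 2.51 K.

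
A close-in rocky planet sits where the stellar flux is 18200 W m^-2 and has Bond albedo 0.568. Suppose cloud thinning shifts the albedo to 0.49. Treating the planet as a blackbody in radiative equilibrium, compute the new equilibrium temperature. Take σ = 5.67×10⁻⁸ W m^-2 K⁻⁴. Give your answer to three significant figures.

450 kelvin

T₂ = [S(1−α₂)/(4σ)]^(1/4) = [18200·0.51/(4σ)]^(1/4) = 449.8 K.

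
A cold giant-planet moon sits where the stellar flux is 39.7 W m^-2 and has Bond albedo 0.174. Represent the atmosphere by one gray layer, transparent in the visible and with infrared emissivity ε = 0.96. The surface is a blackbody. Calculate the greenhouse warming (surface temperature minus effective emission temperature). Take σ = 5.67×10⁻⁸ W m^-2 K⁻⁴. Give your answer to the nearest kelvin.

19 K

The planet radiates to space at T_e = [S(1−α)/(4σ)]^(1/4) = 109.7 K.
The surface balance (absorbed SW + ε·downward IR = σT_s⁴) with T_a⁴ = T_s⁴/2 reduces to T_s = T_e·[2/(2−ε)]^¼ = 129.1 K.
T_s − T_e = 129.1 − 109.7 = 19.48 K.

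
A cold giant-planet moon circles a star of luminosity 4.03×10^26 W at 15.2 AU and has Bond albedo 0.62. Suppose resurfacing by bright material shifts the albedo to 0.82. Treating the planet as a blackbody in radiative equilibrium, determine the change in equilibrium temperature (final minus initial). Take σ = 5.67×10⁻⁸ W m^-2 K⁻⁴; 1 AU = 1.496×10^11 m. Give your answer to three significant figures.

Orbital distance: d = 15.2 AU = 2.274×10^12 m.
Flux at the orbit: S = L/(4πd²) = 4.03×10^26/(4π·(2.27×10^12)²) = 6.202 W m^-2.
Before: T₁ = [6.202·0.38/(4σ)]^(1/4) = 56.78 K.
Final:   T₂ = [S(1−0.82)/(4σ)]^(1/4) = 47.10 K.
ΔT = T₂ − T₁ = -9.674 K.

-9.67 K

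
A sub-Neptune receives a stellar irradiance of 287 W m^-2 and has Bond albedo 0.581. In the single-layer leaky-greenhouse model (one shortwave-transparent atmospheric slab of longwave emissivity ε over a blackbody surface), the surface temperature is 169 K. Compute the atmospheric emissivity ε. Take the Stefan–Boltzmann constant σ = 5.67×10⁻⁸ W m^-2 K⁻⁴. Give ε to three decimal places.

0.700

Effective temperature: T_e = [S(1−α)/(4σ)]^(1/4) = 151.7 K.
Inverting T_s⁴ = 2T_e⁴/(2−ε): (T_e/T_s)⁴ = 0.6500, so ε = 2(1 − 0.6500) = 0.7000.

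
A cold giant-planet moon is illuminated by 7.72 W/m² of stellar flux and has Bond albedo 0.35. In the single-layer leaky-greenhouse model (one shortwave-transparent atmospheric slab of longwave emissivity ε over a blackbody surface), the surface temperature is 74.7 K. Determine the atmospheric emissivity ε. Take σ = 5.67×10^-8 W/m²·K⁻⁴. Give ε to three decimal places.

First, T_e = [7.720·(1−0.35)/(4σ)]^(1/4) = 68.58 K.
T_s⁴ = T_e⁴·2/(2−ε) → ε = 2 − 2(T_e/T_s)⁴ = 2 − 2·(68.58/74.7)⁴ = 0.5789.

0.579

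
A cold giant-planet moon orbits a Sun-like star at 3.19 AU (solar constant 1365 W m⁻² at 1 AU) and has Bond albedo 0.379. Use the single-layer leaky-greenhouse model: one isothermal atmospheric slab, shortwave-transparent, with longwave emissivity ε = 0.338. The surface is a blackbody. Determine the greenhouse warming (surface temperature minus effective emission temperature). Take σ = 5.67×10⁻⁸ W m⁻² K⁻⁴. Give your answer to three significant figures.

Irradiance scales as 1/d², so S = 1365 W m⁻² × (1/3.19)² = 134.1 W m⁻².
The planet radiates to space at T_e = [S(1−α)/(4σ)]^(1/4) = 138.4 K.
The surface balance (absorbed SW + ε·downward IR = σT_s⁴) with T_a⁴ = T_s⁴/2 reduces to T_s = T_e·[2/(2−ε)]^¼ = 145.0 K.
T_s − T_e = 145.0 − 138.4 = 6.558 K.

6.56 kelvin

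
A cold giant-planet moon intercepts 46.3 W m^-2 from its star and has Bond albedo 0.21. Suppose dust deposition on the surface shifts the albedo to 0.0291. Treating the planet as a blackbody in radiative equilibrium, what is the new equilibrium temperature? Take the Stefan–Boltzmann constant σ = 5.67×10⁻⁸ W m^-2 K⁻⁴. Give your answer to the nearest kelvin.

119 kelvin

T₂ = [S(1−α₂)/(4σ)]^(1/4) = [46.30·0.971/(4σ)]^(1/4) = 118.7 K.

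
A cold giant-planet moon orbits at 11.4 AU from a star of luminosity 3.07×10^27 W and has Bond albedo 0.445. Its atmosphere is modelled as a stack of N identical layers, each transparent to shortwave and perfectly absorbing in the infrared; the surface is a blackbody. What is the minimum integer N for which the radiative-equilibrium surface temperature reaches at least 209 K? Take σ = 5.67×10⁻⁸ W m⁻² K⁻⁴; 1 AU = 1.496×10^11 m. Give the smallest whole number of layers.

9

Orbital distance: d = 11.4 AU = 1.705×10^12 m.
S = L/(4πd²) = 84.00 W m⁻².
Top-of-atmosphere balance: σT_e⁴ = S(1−α)/4 = 11.65 W m⁻² → T_e = 119.7 K.
Need (N+1)T_e⁴ ≥ T_s⁴, i.e. N+1 ≥ (209/119.7)⁴ = 9.283.
The minimum whole number is N = 9.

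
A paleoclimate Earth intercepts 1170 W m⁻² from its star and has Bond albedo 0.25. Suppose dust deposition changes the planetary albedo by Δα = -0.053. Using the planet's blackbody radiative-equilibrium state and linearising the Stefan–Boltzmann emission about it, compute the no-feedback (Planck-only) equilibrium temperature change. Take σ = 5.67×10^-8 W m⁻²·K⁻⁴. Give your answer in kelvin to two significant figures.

4.4 kelvin

Unperturbed T_e = [1170·(1−0.25)/(4σ)]^¼ = 249.4 K.
ΔF = −(S/4)Δα = −(1170/4)×(-0.053) = 15.50 W m⁻².
Planck response: λ_P = 4σT_e³ = 4·5.67×10⁻⁸·(249.4)³ = 3.518 W m⁻²/K.
Hence the no-feedback warming is ΔF/(4σT_e³) = 4.41 K.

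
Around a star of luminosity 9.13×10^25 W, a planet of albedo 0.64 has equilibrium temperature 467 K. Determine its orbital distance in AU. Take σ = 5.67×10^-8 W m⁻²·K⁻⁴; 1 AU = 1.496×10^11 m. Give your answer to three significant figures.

Energy balance gives S = 4σT⁴/(1−α) = 29960 W m⁻².
From L = 4πd²S, d = √(9.13×10^25/(4π·29960)) = 1.557×10^10 m = 0.1041 AU.

0.104 AU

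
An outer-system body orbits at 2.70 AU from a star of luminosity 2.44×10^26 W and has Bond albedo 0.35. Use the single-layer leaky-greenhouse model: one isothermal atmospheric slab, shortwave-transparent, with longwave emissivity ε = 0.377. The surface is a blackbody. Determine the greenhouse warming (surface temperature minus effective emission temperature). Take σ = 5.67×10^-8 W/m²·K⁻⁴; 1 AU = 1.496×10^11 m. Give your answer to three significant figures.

d = 2.70 × 1.496×10^11 m = 4.039×10^11 m.
Flux at the orbit: S = L/(4πd²) = 2.44×10^26/(4π·(4.04×10^11)²) = 119.0 W/m².
At the top of the atmosphere, σT_e⁴ = S(1−α)/4 = 19.34 W/m², giving T_e = 135.9 K.
Surface balance with a leaky layer gives σT_s⁴ = σT_e⁴·2/(2−ε), so T_s = T_e·[2/(2−0.377)]^(1/4) = 143.2 K.
The atmosphere warms the surface by 7.285 K.

7.28 kelvin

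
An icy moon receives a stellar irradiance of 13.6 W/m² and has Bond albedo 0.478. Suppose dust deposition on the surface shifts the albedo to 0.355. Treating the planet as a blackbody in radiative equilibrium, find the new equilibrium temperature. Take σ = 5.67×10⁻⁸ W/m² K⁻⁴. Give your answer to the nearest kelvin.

79 K

T₂ = [S(1−α₂)/(4σ)]^(1/4) = [13.60·0.645/(4σ)]^(1/4) = 78.86 K.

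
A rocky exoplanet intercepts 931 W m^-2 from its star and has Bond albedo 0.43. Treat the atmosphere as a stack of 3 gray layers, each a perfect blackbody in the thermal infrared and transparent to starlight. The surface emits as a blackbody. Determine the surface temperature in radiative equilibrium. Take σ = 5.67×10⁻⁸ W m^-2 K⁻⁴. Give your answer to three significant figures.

OLR = S(1−α)/4 = 132.7 W m^-2; the top layer radiates at T_e = 219.9 K.
With N = 3 opaque layers, T_s = (N+1)^(1/4)·T_e = 4^(1/4)·219.9 = 311.0 K.

311 K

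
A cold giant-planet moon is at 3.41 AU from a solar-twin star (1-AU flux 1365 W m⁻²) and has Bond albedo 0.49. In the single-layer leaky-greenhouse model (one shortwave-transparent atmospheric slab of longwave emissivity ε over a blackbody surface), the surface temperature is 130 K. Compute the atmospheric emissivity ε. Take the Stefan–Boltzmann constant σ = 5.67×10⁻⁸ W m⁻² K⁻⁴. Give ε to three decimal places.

0.152

By the inverse-square law, S = 1365/3.41² = 117.4 W m⁻².
First, T_e = [117.4·(1−0.49)/(4σ)]^(1/4) = 127.5 K.
T_s⁴ = T_e⁴·2/(2−ε) → ε = 2 − 2(T_e/T_s)⁴ = 2 − 2·(127.5/130)⁴ = 0.1516.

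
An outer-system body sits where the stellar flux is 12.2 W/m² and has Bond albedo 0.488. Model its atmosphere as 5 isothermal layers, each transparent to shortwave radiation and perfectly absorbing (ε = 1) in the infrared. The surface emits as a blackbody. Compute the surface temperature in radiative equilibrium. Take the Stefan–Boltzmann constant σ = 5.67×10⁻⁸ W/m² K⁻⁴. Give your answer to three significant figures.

113 K

The effective emission temperature is T_e = [S(1−α)/(4σ)]^¼ = 72.44 K.
With N = 5 opaque layers, T_s = (N+1)^(1/4)·T_e = 6^(1/4)·72.44 = 113.4 K.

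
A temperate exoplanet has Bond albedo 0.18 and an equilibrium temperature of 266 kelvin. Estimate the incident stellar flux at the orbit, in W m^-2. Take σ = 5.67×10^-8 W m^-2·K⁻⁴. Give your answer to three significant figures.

From S(1−α)/4 = σT⁴: S = 4σT⁴/(1−α).
The emitted flux is σT⁴ = 283.9 W m^-2.
So S = 4×283.9/(1−0.18) = 1385 W m^-2.

1380 W m^-2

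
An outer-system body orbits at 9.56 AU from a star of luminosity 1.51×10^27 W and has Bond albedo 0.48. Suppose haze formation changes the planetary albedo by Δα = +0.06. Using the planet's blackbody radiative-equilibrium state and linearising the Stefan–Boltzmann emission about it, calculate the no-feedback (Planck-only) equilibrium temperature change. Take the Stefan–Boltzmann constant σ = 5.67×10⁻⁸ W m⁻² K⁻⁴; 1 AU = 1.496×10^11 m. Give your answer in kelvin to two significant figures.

-3.1 K

d = 9.56 × 1.496×10^11 m = 1.430×10^12 m.
Flux at the orbit: S = L/(4πd²) = 1.51×10^27/(4π·(1.43×10^12)²) = 58.75 W m⁻².
The baseline emission temperature is T_e = 107.7 K.
The change in absorbed flux is Δ[S(1−α)/4] = −SΔα/4 = -0.8812 W m⁻².
Linearising σT⁴ gives d(σT⁴)/dT = 4σT_e³ = 0.2836 W m⁻² per K.
So ΔT₀ = -0.8812/0.2836 = -3.11 K.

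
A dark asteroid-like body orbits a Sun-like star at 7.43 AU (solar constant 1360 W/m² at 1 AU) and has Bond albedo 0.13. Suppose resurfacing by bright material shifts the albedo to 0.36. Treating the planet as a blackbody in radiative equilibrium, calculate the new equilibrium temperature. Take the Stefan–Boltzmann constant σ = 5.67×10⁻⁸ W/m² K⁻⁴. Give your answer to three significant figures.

91.3 K

Flux at the orbit: S = 1360/(7.43)² = 24.64 W/m².
With the new albedo, S(1−α₂)/4 = 3.942 W/m², so T₂ = 91.31 K.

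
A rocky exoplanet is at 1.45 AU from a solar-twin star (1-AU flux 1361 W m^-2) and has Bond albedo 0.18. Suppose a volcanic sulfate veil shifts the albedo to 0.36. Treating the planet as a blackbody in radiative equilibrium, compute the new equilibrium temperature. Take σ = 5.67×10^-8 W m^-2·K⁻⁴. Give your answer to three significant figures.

207 K

Flux at the orbit: S = 1361/(1.45)² = 647.3 W m^-2.
T₂ = [S(1−α₂)/(4σ)]^(1/4) = [647.3·0.64/(4σ)]^(1/4) = 206.7 K.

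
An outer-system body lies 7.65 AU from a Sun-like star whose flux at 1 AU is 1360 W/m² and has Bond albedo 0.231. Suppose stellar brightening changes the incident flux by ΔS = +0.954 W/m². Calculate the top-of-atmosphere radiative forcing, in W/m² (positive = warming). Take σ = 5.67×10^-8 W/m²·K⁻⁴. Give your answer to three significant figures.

By the inverse-square law, S = 1360/7.65² = 23.24 W/m².
Only a fraction (1−α) is absorbed and it's spread over 4πR², so ΔF = (1−α)ΔS/4 = 0.1834 W/m².

0.183 W/m²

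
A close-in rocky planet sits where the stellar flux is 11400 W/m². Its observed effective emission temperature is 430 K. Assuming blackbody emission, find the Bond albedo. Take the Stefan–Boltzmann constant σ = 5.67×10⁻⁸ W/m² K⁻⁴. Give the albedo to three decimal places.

0.320

Rearranging the radiative balance, α = 1 − 4σT⁴/S.
σT⁴ = 1938 W/m², so 4σT⁴ = 7754 W/m².
1−α = 7754/11400 = 0.6802, so α = 0.3198.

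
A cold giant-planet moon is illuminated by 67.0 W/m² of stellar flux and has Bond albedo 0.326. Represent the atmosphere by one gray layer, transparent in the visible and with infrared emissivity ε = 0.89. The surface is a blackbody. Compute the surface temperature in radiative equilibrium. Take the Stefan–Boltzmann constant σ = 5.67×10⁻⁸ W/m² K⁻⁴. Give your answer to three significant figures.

The planet radiates to space at T_e = [S(1−α)/(4σ)]^(1/4) = 118.8 K.
For a single slab of emissivity ε, T_s⁴ = 2T_e⁴/(2−ε); thus T_s = 118.8·(1.802)^(1/4) = 137.6 K.

138 K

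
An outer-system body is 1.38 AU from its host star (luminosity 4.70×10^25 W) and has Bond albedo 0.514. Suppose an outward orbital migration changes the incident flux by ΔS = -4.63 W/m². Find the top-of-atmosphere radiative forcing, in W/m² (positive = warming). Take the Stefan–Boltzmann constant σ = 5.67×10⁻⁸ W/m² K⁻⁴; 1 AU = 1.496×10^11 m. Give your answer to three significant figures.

-0.563 W/m²

Orbital distance: d = 1.38 AU = 2.064×10^11 m.
S = L/(4πd²) = 87.75 W/m².
ΔF = Δ[S(1−α)]/4 = (1−0.514)·-4.63/4 = -0.5625 W/m².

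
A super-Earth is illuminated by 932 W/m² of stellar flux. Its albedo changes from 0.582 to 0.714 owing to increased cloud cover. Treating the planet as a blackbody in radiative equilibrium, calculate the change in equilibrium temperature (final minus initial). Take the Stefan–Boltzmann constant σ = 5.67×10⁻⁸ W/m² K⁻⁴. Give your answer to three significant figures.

Initial: T₁ = [S(1−0.582)/(4σ)]^(1/4) = 203.6 K.
Final:   T₂ = [S(1−0.714)/(4σ)]^(1/4) = 185.2 K.
ΔT = T₂ − T₁ = -18.43 K.

-18.4 kelvin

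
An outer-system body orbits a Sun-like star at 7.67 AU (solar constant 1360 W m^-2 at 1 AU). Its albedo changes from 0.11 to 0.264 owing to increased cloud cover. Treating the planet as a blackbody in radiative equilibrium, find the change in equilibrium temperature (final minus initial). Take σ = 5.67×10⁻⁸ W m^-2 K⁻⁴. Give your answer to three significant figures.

-4.53 kelvin

Irradiance scales as 1/d², so S = 1360 W m^-2 × (1/7.67)² = 23.12 W m^-2.
With α = 0.11, T₁ = 97.59 K.
With α = 0.264, T₂ = 93.07 K.
ΔT = T₂ − T₁ = -4.527 K.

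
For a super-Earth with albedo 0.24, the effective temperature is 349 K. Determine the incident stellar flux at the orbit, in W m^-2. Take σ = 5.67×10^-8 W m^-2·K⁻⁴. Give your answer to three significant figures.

Invert the energy balance for S: S = 4σT⁴/(1−α).
The emitted flux is σT⁴ = 841.2 W m^-2.
So S = 4×841.2/(1−0.24) = 4427 W m^-2.

4430 W m^-2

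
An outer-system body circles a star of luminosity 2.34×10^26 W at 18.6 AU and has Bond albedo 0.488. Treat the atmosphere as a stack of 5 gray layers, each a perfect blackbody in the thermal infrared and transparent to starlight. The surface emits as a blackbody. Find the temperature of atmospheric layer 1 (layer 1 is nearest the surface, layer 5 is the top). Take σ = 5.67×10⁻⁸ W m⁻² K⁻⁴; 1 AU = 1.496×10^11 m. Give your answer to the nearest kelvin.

Orbital distance: d = 18.6 AU = 2.783×10^12 m.
S = L/(4πd²) = 2.405 W m⁻².
Top-of-atmosphere balance: σT_e⁴ = S(1−α)/4 = 0.3078 W m⁻² → T_e = 48.27 K.
The net upward flux σT_e⁴ is constant between every pair of levels, so T_k⁴ = (N+1−k)T_e⁴.
With k = 1: T_1 = (5+1−1)^¼·48.27 K = 72.18 K.

72 K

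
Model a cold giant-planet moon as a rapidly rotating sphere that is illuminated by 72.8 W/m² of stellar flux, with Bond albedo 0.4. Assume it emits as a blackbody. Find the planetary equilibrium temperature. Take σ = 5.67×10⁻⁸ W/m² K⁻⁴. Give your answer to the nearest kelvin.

118 K

The planet absorbs (1−α)S over its disc πR² and re-emits over 4πR², so the mean absorbed flux is (1−0.4)·72.80/4 = 10.92 W/m².
Balancing against σT⁴: T = (10.92/5.67×10⁻⁸)^(1/4) = 117.8 K.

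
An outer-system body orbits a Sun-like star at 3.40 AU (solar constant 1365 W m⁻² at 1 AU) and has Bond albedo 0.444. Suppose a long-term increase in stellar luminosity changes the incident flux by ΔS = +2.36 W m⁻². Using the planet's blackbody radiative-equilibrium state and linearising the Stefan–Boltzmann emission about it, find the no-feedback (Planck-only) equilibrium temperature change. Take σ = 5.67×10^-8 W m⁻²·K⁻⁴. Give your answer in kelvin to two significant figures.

0.65 K

Flux at the orbit: S = 1365/(3.40)² = 118.1 W m⁻².
Unperturbed T_e = [118.1·(1−0.444)/(4σ)]^¼ = 130.4 K.
ΔF = Δ[S(1−α)]/4 = (1−0.444)·+2.36/4 = 0.3280 W m⁻².
Linearising σT⁴ gives d(σT⁴)/dT = 4σT_e³ = 0.5033 W m⁻² per K.
So ΔT₀ = 0.3280/0.5033 = 0.652 K.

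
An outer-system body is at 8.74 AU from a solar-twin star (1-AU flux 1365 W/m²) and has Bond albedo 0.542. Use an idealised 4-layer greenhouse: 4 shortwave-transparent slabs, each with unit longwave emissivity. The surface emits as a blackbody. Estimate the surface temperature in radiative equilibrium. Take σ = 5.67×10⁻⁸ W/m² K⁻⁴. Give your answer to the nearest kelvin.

Irradiance scales as 1/d², so S = 1365 W/m² × (1/8.74)² = 17.87 W/m².
The effective emission temperature is T_e = [S(1−α)/(4σ)]^¼ = 77.51 K.
With N = 4 opaque layers, T_s = (N+1)^(1/4)·T_e = 5^(1/4)·77.51 = 115.9 K.

116 K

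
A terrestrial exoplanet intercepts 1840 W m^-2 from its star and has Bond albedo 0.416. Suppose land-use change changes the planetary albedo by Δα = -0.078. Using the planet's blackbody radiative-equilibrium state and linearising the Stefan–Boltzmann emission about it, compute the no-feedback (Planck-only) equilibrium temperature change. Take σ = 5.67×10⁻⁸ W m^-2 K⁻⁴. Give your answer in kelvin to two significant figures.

The baseline emission temperature is T_e = 262.4 K.
TOA radiative forcing: ΔF = −S·Δα/4 = −1840·(-0.078)/4 = 35.88 W m^-2.
Planck response: λ_P = 4σT_e³ = 4·5.67×10⁻⁸·(262.4)³ = 4.096 W m^-2/K.
So ΔT₀ = 35.88/4.096 = 8.76 K.

8.8 K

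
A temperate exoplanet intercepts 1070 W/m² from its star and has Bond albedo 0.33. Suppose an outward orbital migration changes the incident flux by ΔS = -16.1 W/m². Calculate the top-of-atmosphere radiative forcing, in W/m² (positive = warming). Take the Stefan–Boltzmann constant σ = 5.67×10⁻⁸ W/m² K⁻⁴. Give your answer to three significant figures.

TOA radiative forcing: ΔF = (1−α)ΔS/4 = 0.67·(-16.1)/4 = -2.697 W/m².

-2.70 W/m²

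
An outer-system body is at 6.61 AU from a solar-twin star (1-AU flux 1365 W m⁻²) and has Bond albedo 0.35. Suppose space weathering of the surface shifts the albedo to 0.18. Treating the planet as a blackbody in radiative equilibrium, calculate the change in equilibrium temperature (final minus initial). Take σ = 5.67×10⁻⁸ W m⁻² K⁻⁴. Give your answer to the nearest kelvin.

By the inverse-square law, S = 1365/6.61² = 31.24 W m⁻².
With α = 0.35, T₁ = 97.27 K.
Final:   T₂ = [S(1−0.18)/(4σ)]^(1/4) = 103.1 K.
Change: 103.1 − 97.27 = 5.817 K.

6 kelvin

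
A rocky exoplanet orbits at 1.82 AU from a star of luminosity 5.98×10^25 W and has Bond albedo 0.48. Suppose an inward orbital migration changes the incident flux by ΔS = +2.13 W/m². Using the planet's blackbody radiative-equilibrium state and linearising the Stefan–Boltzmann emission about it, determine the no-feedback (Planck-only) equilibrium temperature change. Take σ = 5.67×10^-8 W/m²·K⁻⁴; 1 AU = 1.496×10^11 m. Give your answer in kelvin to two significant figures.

d = 1.82 × 1.496×10^11 m = 2.723×10^11 m.
S = L/(4πd²) = 64.19 W/m².
Unperturbed T_e = [64.19·(1−0.48)/(4σ)]^¼ = 110.1 K.
ΔF = Δ[S(1−α)]/4 = (1−0.48)·+2.13/4 = 0.2769 W/m².
The Planck feedback parameter is 4σT_e³ = 0.3031 W/m²/K.
ΔT₀ = ΔF/λ_P = 0.2769/0.3031 = 0.914 K.

0.91 K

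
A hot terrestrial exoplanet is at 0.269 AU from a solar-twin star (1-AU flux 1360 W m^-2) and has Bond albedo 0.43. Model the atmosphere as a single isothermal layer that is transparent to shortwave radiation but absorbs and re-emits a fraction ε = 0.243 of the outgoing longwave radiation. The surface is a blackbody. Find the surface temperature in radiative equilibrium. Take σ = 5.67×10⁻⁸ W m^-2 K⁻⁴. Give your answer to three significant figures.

Irradiance scales as 1/d², so S = 1360 W m^-2 × (1/0.269)² = 18790 W m^-2.
Effective emission temperature (TOA balance): σT_e⁴ = S(1−α)/4 = 2678 W m^-2 → T_e = 466.2 K.
The surface balance (absorbed SW + ε·downward IR = σT_s⁴) with T_a⁴ = T_s⁴/2 reduces to T_s = T_e·[2/(2−ε)]^¼ = 481.5 K.

482 K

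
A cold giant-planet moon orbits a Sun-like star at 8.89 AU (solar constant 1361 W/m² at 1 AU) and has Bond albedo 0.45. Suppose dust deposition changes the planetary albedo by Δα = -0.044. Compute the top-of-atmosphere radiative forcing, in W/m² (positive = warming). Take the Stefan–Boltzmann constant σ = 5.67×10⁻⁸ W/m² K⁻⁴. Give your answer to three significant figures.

0.189 W/m²

Irradiance scales as 1/d², so S = 1361 W/m² × (1/8.89)² = 17.22 W/m².
TOA radiative forcing: ΔF = −S·Δα/4 = −17.22·(-0.044)/4 = 0.1894 W/m².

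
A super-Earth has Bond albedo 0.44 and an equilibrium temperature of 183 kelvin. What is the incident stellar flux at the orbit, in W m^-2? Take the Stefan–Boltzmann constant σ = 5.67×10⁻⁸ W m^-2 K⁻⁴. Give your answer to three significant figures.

454 W m^-2

From S(1−α)/4 = σT⁴: S = 4σT⁴/(1−α).
The emitted flux is σT⁴ = 63.59 W m^-2.
So S = 4×63.59/(1−0.44) = 454.2 W m^-2.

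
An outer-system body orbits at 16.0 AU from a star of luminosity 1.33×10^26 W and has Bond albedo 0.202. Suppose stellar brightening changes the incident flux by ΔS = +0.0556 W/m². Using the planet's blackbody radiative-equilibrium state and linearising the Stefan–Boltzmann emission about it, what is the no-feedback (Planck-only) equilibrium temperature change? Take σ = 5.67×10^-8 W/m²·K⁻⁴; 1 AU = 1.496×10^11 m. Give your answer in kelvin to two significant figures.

0.38 K

d = 16.0 × 1.496×10^11 m = 2.394×10^12 m.
Spreading L over a sphere of radius d: S = 1.33×10^26/(4π·2.39×10^12²) = 1.847 W/m².
Unperturbed T_e = [1.847·(1−0.202)/(4σ)]^¼ = 50.49 K.
Only a fraction (1−α) is absorbed and it's spread over 4πR², so ΔF = (1−α)ΔS/4 = 0.01109 W/m².
Planck response: λ_P = 4σT_e³ = 4·5.67×10⁻⁸·(50.49)³ = 0.02920 W/m²/K.
So ΔT₀ = 0.01109/0.02920 = 0.380 K.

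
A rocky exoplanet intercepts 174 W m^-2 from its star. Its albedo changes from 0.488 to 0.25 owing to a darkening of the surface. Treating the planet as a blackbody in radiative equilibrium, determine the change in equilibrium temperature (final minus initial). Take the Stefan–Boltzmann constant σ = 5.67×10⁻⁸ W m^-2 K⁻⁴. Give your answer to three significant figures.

14.1 K

Before: T₁ = [174.0·0.512/(4σ)]^(1/4) = 140.8 K.
After:  T₂ = [174.0·0.75/(4σ)]^(1/4) = 154.9 K.
Change: 154.9 − 140.8 = 14.10 K.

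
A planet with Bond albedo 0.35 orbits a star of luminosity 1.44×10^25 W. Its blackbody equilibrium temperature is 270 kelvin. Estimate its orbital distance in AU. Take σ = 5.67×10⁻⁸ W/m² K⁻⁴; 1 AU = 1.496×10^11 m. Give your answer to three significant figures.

0.166 AU

The flux needed for this T is 4σT⁴/(1−0.35) = 1854 W/m².
Then d = [L/(4πS)]^(1/2) = 2.486×10^10 m, i.e. 0.1662 AU.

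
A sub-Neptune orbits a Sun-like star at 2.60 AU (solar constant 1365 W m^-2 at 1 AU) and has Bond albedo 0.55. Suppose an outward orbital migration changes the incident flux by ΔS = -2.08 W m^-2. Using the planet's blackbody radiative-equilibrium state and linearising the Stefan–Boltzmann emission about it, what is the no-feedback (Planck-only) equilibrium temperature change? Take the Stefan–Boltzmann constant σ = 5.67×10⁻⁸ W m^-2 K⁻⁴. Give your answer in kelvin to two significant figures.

Irradiance scales as 1/d², so S = 1365 W m^-2 × (1/2.60)² = 201.9 W m^-2.
The baseline emission temperature is T_e = 141.5 K.
TOA radiative forcing: ΔF = (1−α)ΔS/4 = 0.45·(-2.08)/4 = -0.2340 W m^-2.
Linearising σT⁴ gives d(σT⁴)/dT = 4σT_e³ = 0.6423 W m^-2 per K.
So ΔT₀ = -0.2340/0.6423 = -0.364 K.

-0.36 K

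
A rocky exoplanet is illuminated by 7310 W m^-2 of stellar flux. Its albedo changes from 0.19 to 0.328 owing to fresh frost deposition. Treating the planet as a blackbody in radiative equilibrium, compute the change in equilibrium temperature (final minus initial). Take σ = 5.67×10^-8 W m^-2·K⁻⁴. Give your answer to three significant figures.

-18.3 kelvin

Before: T₁ = [7310·0.81/(4σ)]^(1/4) = 402.0 K.
With α = 0.328, T₂ = 383.6 K.
Change: 383.6 − 402.0 = -18.34 K.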